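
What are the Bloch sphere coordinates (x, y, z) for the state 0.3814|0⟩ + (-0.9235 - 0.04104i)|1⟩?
(-0.7044, -0.03131, -0.7091)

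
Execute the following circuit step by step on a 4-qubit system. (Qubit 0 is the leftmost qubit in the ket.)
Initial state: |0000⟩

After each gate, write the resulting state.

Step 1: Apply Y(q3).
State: i|0001⟩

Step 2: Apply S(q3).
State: -|0001⟩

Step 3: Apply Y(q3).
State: i|0000⟩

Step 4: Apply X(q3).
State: i|0001⟩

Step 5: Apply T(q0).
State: i|0001⟩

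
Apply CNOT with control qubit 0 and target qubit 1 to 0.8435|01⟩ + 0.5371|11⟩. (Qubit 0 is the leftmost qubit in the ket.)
0.8435|01⟩ + 0.5371|10⟩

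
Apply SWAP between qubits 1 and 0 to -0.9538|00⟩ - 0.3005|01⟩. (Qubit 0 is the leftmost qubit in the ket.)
-0.9538|00⟩ - 0.3005|10⟩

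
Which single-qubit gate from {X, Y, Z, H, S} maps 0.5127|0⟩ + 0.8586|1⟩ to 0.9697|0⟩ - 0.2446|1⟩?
H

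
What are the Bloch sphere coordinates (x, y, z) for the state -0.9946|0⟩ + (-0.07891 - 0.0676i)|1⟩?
(0.157, 0.1345, 0.9784)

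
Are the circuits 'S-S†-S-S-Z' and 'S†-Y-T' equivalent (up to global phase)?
No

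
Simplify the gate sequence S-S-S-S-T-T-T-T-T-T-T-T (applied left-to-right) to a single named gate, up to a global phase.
I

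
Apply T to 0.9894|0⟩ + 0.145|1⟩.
0.9894|0⟩ + (0.1025 + 0.1025i)|1⟩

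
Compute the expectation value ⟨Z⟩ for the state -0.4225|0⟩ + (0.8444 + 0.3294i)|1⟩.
-0.643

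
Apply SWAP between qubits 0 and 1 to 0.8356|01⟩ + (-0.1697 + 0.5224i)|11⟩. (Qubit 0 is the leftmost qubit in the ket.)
0.8356|10⟩ + (-0.1697 + 0.5224i)|11⟩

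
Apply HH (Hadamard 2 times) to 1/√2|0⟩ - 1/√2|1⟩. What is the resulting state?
1/√2|0⟩ - 1/√2|1⟩

H² = I, so an even number of Hadamards cancels: H^2 = I and the state is unchanged.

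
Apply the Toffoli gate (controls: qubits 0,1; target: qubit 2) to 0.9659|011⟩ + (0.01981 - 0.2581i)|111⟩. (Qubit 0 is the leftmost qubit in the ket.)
0.9659|011⟩ + (0.01981 - 0.2581i)|110⟩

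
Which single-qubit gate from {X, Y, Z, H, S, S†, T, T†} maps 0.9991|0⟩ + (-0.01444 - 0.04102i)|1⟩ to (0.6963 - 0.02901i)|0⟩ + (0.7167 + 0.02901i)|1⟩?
H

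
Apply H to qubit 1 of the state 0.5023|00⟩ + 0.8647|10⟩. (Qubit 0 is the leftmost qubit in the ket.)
0.3552|00⟩ + 0.3552|01⟩ + 0.6114|10⟩ + 0.6114|11⟩

H on qubit 1 mixes each pair of kets that differ only in qubit 1: amplitudes (a, b) of (|…0…⟩, |…1…⟩) become ((a + b)/√2, (a − b)/√2). Kets absent from the input have amplitude 0.
(|00⟩, |01⟩): (a, b) = (0.5023, 0) → (0.3552, 0.3552)
(|10⟩, |11⟩): (a, b) = (0.8647, 0) → (0.6114, 0.6114)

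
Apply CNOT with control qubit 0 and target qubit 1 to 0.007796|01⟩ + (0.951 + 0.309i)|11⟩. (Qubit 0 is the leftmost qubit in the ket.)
0.007796|01⟩ + (0.951 + 0.309i)|10⟩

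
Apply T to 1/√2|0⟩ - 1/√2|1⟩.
1/√2|0⟩ + (-1/2 - (1/2)i)|1⟩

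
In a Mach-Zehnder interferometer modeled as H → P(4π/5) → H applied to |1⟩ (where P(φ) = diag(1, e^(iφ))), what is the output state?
(0.9045 - 0.2939i)|0⟩ + (0.09549 + 0.2939i)|1⟩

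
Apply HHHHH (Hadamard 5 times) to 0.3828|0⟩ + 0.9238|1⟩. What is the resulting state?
0.9239|0⟩ - 0.3825|1⟩

H² = I, so H^5 = H: a single Hadamard. With (a, b) = (0.3828, 0.9238), H gives ((a + b)/√2, (a − b)/√2) = (0.9239, -0.3825).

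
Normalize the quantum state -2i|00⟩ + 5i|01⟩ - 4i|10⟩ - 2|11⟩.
-0.2857i|00⟩ + 0.7143i|01⟩ - 0.5714i|10⟩ - 0.2857|11⟩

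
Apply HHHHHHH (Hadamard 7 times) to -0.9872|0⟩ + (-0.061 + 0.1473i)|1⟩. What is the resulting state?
(-0.7412 + 0.1042i)|0⟩ + (-0.6549 - 0.1042i)|1⟩

H² = I, so H^7 = H: a single Hadamard. With (a, b) = (-0.9872, (-0.061 + 0.1473i)), H gives ((a + b)/√2, (a − b)/√2) = ((-0.7412 + 0.1042i), (-0.6549 - 0.1042i)).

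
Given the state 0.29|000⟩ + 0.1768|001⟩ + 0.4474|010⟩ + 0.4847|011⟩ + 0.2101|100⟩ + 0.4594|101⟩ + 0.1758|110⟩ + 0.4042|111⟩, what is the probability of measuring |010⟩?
0.2002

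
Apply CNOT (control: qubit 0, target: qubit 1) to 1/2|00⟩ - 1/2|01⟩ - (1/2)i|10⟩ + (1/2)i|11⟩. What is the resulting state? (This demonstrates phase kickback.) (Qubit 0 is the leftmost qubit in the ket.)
1/2|00⟩ - 1/2|01⟩ + (1/2)i|10⟩ - (1/2)i|11⟩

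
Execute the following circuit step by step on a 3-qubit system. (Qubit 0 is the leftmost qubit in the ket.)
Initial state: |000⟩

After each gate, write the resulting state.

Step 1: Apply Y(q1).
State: i|010⟩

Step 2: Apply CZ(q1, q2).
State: i|010⟩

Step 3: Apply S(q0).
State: i|010⟩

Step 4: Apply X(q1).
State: i|000⟩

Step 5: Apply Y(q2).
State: -|001⟩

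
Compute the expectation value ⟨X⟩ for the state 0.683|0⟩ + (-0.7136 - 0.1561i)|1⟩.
-0.9748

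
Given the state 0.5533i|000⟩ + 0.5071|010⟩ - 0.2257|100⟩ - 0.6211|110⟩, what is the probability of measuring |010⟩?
0.2572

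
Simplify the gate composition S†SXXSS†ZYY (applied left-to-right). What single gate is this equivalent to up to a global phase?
Z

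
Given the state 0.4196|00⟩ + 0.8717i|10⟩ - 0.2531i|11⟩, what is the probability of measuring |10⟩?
0.7599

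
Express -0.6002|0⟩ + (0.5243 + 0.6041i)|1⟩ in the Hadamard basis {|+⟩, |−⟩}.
(-0.05367 + 0.4272i)|+⟩ + (-0.7951 - 0.4272i)|−⟩

With |ψ⟩ = α|0⟩ + β|1⟩, the Hadamard-basis coefficients are ⟨+|ψ⟩ = (α + β)/√2 and ⟨−|ψ⟩ = (α − β)/√2.
Here α = -0.6002, β = (0.5243 + 0.6041i): (α + β)/√2 = (-0.05367 + 0.4272i), (α − β)/√2 = (-0.7951 - 0.4272i).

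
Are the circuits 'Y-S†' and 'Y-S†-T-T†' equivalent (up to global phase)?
Yes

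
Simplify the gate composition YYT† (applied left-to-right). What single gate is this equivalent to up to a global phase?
T†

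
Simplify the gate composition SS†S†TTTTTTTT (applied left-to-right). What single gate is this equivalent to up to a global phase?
S†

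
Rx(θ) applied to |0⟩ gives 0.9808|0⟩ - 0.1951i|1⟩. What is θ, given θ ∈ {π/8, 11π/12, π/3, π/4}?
π/8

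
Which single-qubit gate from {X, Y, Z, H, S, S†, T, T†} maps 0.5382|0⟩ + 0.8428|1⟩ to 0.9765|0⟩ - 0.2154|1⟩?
H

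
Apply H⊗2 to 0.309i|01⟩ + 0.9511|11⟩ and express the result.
(0.4756 + 0.1545i)|00⟩ + (-0.4756 - 0.1545i)|01⟩ + (-0.4756 + 0.1545i)|10⟩ + (0.4756 - 0.1545i)|11⟩

H⊗2 gives amp(|y⟩) = (1/2) Σ_x (−1)^(x·y) amp(|x⟩), where x·y is the number of positions in which both x and y have a 1.
|00⟩: (0.309i + 0.9511)/2 = (0.4756 + 0.1545i)
|01⟩: (-0.309i - 0.9511)/2 = (-0.4756 - 0.1545i)
|10⟩: (0.309i - 0.9511)/2 = (-0.4756 + 0.1545i)
|11⟩: (-0.309i + 0.9511)/2 = (0.4756 - 0.1545i)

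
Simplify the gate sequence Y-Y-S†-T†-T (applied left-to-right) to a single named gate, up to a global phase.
S†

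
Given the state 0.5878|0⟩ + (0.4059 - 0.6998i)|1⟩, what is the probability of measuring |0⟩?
0.3455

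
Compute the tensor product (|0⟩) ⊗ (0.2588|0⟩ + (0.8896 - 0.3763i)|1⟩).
0.2588|00⟩ + (0.8896 - 0.3763i)|01⟩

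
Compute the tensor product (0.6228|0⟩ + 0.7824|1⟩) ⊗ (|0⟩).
0.6228|00⟩ + 0.7824|10⟩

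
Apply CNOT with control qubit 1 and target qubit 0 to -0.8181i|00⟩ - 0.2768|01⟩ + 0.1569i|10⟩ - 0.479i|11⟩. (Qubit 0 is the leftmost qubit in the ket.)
-0.8181i|00⟩ - 0.479i|01⟩ + 0.1569i|10⟩ - 0.2768|11⟩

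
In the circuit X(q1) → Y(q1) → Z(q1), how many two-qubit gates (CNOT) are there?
0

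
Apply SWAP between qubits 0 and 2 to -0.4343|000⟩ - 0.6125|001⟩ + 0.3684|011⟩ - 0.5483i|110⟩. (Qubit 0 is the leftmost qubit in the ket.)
-0.4343|000⟩ - 0.5483i|011⟩ - 0.6125|100⟩ + 0.3684|110⟩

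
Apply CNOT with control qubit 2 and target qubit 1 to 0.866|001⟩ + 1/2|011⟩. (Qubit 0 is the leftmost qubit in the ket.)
1/2|001⟩ + 0.866|011⟩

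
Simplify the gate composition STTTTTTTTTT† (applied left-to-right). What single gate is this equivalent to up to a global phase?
S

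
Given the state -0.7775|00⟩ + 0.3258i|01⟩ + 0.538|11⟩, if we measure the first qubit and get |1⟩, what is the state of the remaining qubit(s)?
|1⟩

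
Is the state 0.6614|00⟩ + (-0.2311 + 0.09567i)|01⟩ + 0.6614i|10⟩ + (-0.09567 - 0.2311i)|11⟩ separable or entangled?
Separable

Writing the state as a|00⟩ + b|01⟩ + c|10⟩ + d|11⟩, it is a product state iff ad − bc = 0.
Here (a, b, c, d) = (0.6614, (-0.2311 + 0.09567i), 0.6614i, (-0.09567 - 0.2311i)): ad − bc = (0.6614)(-0.09567 - 0.2311i) − (-0.2311 + 0.09567i)(0.6614i) = 0, so the state is separable.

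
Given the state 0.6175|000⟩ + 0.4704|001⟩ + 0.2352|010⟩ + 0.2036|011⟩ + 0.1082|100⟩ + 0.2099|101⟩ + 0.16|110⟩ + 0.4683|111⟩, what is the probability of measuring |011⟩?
0.04145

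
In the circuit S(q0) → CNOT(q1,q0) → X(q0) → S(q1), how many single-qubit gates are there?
3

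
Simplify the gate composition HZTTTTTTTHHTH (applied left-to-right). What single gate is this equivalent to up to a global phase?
X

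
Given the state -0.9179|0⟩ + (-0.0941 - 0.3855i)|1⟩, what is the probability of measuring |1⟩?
0.1575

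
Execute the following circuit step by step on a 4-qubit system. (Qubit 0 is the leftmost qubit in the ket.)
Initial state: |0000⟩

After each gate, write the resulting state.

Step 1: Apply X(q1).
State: |0100⟩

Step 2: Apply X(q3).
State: |0101⟩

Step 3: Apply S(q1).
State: i|0101⟩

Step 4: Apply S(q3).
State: -|0101⟩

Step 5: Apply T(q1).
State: (-1/√2 - (1/√2)i)|0101⟩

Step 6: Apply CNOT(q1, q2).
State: (-1/√2 - (1/√2)i)|0111⟩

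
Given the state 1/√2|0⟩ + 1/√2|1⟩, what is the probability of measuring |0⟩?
1/2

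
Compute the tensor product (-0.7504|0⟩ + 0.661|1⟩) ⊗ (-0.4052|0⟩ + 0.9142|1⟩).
0.3041|00⟩ - 0.686|01⟩ - 0.2678|10⟩ + 0.6043|11⟩

amp(|b₁b₂…⟩) = product of the factor amplitudes for bits b₁, b₂, …; only kets whose every factor amplitude is nonzero survive.
|00⟩: (-0.7504)(-0.4052) = 0.3041
|01⟩: (-0.7504)(0.9142) = -0.686
|10⟩: (0.661)(-0.4052) = -0.2678
|11⟩: (0.661)(0.9142) = 0.6043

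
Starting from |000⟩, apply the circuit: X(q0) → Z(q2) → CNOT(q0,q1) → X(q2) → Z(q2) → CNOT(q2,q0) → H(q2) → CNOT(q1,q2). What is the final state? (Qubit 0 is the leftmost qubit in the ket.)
1/√2|010⟩ - 1/√2|011⟩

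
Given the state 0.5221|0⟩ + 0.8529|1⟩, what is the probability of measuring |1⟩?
0.7274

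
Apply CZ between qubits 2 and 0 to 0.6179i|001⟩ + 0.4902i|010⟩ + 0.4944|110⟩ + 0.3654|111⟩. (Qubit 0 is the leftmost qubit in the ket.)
0.6179i|001⟩ + 0.4902i|010⟩ + 0.4944|110⟩ - 0.3654|111⟩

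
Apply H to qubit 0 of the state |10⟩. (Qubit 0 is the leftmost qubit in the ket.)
1/√2|00⟩ - 1/√2|10⟩

H on qubit 0 mixes each pair of kets that differ only in qubit 0: amplitudes (a, b) of (|…0…⟩, |…1…⟩) become ((a + b)/√2, (a − b)/√2). Kets absent from the input have amplitude 0.
(|00⟩, |10⟩): (a, b) = (0, 1) → (1/√2, -1/√2)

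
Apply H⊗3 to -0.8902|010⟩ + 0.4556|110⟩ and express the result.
-0.1537|000⟩ - 0.1537|001⟩ + 0.1537|010⟩ + 0.1537|011⟩ - 0.4758|100⟩ - 0.4758|101⟩ + 0.4758|110⟩ + 0.4758|111⟩

H⊗3 gives amp(|y⟩) = (1/2√2) Σ_x (−1)^(x·y) amp(|x⟩), where x·y is the number of positions in which both x and y have a 1.
|000⟩: (-0.8902 + 0.4556)/(2√2) = -0.1537
|001⟩: (-0.8902 + 0.4556)/(2√2) = -0.1537
|010⟩: (0.8902 - 0.4556)/(2√2) = 0.1537
|011⟩: (0.8902 - 0.4556)/(2√2) = 0.1537
|100⟩: (-0.8902 - 0.4556)/(2√2) = -0.4758
|101⟩: (-0.8902 - 0.4556)/(2√2) = -0.4758
|110⟩: (0.8902 + 0.4556)/(2√2) = 0.4758
|111⟩: (0.8902 + 0.4556)/(2√2) = 0.4758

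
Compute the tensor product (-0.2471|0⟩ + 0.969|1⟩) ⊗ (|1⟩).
-0.2471|01⟩ + 0.969|11⟩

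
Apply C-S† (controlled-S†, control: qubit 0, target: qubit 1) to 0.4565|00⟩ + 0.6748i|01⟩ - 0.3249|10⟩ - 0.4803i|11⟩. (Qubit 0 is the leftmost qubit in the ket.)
0.4565|00⟩ + 0.6748i|01⟩ - 0.3249|10⟩ - 0.4803|11⟩

C-S† leaves the control-|0⟩ kets |00⟩, |01⟩ unchanged and applies S† to qubit 1 on the control-|1⟩ pair (|10⟩, |11⟩).
S† = [[1, 0], [0, -i]].
With a = amp(|10⟩) = -0.3249 and b = amp(|11⟩) = -0.4803i:
new amp(|10⟩) = (1)·a = -0.3249
new amp(|11⟩) = (-i)·b = -0.4803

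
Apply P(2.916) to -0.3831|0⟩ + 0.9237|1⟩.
-0.3831|0⟩ + (-0.9003 + 0.2066i)|1⟩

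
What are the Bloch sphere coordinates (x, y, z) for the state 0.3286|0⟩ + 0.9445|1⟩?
(0.6207, 0, -0.7841)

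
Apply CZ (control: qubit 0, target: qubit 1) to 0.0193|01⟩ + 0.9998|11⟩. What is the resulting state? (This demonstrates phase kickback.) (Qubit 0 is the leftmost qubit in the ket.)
0.0193|01⟩ - 0.9998|11⟩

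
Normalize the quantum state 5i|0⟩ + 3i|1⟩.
0.8575i|0⟩ + 0.5145i|1⟩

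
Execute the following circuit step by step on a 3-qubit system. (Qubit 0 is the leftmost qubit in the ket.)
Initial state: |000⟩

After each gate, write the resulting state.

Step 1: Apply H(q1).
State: 1/√2|000⟩ + 1/√2|010⟩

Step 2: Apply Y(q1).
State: -(1/√2)i|000⟩ + (1/√2)i|010⟩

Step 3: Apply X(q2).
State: -(1/√2)i|001⟩ + (1/√2)i|011⟩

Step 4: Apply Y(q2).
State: -1/√2|000⟩ + 1/√2|010⟩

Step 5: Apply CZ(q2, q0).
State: -1/√2|000⟩ + 1/√2|010⟩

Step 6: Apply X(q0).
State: -1/√2|100⟩ + 1/√2|110⟩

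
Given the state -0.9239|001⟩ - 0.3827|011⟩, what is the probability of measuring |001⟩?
0.8536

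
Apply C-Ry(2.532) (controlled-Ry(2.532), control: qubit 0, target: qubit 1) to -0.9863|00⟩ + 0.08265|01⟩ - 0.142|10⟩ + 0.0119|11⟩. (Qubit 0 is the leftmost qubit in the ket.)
-0.9863|00⟩ + 0.08265|01⟩ - 0.05397|10⟩ - 0.1319|11⟩

C-Ry(2.532) leaves the control-|0⟩ kets |00⟩, |01⟩ unchanged and applies Ry(2.532) to qubit 1 on the control-|1⟩ pair (|10⟩, |11⟩).
Ry(2.532) = [[cos(θ/2), −sin(θ/2)], [sin(θ/2), cos(θ/2)]]; θ = 2.532, cos(θ/2) ≈ 0.300099, sin(θ/2) ≈ 0.953908.
With a = amp(|10⟩) = -0.142 and b = amp(|11⟩) = 0.0119:
new amp(|10⟩) = (0.300099)·a + (-0.953908)·b = -0.05397
new amp(|11⟩) = (0.953908)·a + (0.300099)·b = -0.1319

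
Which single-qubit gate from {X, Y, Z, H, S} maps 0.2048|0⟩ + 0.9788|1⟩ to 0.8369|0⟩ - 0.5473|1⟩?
H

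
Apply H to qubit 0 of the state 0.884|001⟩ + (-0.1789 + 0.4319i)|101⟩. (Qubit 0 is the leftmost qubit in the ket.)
(0.4986 + 0.3054i)|001⟩ + (0.7516 - 0.3054i)|101⟩

H on qubit 0 mixes each pair of kets that differ only in qubit 0: amplitudes (a, b) of (|…0…⟩, |…1…⟩) become ((a + b)/√2, (a − b)/√2). Kets absent from the input have amplitude 0.
(|001⟩, |101⟩): (a, b) = (0.884, (-0.1789 + 0.4319i)) → ((0.4986 + 0.3054i), (0.7516 - 0.3054i))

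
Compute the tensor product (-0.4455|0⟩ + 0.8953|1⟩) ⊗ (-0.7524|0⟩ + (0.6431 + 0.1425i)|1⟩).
0.3352|00⟩ + (-0.2865 - 0.06348i)|01⟩ - 0.6736|10⟩ + (0.5758 + 0.1276i)|11⟩

amp(|b₁b₂…⟩) = product of the factor amplitudes for bits b₁, b₂, …; only kets whose every factor amplitude is nonzero survive.
|00⟩: (-0.4455)(-0.7524) = 0.3352
|01⟩: (-0.4455)(0.6431 + 0.1425i) = (-0.2865 - 0.06348i)
|10⟩: (0.8953)(-0.7524) = -0.6736
|11⟩: (0.8953)(0.6431 + 0.1425i) = (0.5758 + 0.1276i)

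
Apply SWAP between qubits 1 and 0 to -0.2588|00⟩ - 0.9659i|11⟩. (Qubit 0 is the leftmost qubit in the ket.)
-0.2588|00⟩ - 0.9659i|11⟩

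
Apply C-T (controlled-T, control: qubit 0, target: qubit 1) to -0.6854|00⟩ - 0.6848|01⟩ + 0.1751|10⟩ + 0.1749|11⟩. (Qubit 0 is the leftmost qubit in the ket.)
-0.6854|00⟩ - 0.6848|01⟩ + 0.1751|10⟩ + (0.1237 + 0.1237i)|11⟩

C-T leaves the control-|0⟩ kets |00⟩, |01⟩ unchanged and applies T to qubit 1 on the control-|1⟩ pair (|10⟩, |11⟩).
T = [[1, 0], [0, (1/√2 + (1/√2)i)]].
With a = amp(|10⟩) = 0.1751 and b = amp(|11⟩) = 0.1749:
new amp(|10⟩) = (1)·a = 0.1751
new amp(|11⟩) = (1/√2 + (1/√2)i)·b = (0.1237 + 0.1237i)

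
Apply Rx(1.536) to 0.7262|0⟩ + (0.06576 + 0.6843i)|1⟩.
(0.9977 - 0.04568i)|0⟩ + (0.0473 - 0.01227i)|1⟩

Rx(1.536) = [[cos(θ/2), −i·sin(θ/2)], [−i·sin(θ/2), cos(θ/2)]]; θ = 1.536, cos(θ/2) ≈ 0.719302, sin(θ/2) ≈ 0.694698.
With a = amp(|0⟩) = 0.7262 and b = amp(|1⟩) = (0.06576 + 0.6843i):
new amp(|0⟩) = (0.719302)·a + (-0.694698i)·b = (0.9977 - 0.04568i)
new amp(|1⟩) = (-0.694698i)·a + (0.719302)·b = (0.0473 - 0.01227i)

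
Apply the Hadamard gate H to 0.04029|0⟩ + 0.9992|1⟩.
0.735|0⟩ - 0.6781|1⟩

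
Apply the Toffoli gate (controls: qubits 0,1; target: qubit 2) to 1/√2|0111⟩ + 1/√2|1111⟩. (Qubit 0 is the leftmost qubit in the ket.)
1/√2|0111⟩ + 1/√2|1101⟩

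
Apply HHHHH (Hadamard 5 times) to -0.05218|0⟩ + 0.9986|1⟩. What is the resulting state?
0.6692|0⟩ - 0.743|1⟩

H² = I, so H^5 = H: a single Hadamard. With (a, b) = (-0.05218, 0.9986), H gives ((a + b)/√2, (a − b)/√2) = (0.6692, -0.743).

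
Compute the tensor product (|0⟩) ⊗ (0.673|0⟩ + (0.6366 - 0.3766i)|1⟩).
0.673|00⟩ + (0.6366 - 0.3766i)|01⟩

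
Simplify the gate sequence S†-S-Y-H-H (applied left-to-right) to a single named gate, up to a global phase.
Y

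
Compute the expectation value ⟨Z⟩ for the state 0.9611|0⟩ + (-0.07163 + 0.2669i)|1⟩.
0.8473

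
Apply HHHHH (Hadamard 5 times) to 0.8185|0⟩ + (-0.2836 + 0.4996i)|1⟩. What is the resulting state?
(0.3782 + 0.3533i)|0⟩ + (0.7793 - 0.3533i)|1⟩

H² = I, so H^5 = H: a single Hadamard. With (a, b) = (0.8185, (-0.2836 + 0.4996i)), H gives ((a + b)/√2, (a − b)/√2) = ((0.3782 + 0.3533i), (0.7793 - 0.3533i)).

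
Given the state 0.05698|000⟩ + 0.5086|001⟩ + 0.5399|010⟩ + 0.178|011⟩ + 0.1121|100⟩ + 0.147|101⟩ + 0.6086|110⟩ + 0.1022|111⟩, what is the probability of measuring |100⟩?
0.01257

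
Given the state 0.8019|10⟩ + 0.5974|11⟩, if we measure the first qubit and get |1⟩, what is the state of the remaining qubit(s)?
0.8019|0⟩ + 0.5974|1⟩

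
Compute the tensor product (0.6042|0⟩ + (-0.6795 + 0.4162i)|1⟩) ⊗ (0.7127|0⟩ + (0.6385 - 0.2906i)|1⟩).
0.4306|00⟩ + (0.3858 - 0.1756i)|01⟩ + (-0.4843 + 0.2966i)|10⟩ + (-0.3129 + 0.4632i)|11⟩

amp(|b₁b₂…⟩) = product of the factor amplitudes for bits b₁, b₂, …; only kets whose every factor amplitude is nonzero survive.
|00⟩: (0.6042)(0.7127) = 0.4306
|01⟩: (0.6042)(0.6385 - 0.2906i) = (0.3858 - 0.1756i)
|10⟩: (-0.6795 + 0.4162i)(0.7127) = (-0.4843 + 0.2966i)
|11⟩: (-0.6795 + 0.4162i)(0.6385 - 0.2906i) = (-0.3129 + 0.4632i)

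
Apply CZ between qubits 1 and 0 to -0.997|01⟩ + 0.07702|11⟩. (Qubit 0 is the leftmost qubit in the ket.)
-0.997|01⟩ - 0.07702|11⟩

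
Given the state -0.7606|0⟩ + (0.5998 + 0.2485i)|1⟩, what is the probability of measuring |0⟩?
0.5785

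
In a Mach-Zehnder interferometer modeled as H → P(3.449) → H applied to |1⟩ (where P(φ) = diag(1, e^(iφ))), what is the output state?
(0.9766 + 0.1513i)|0⟩ + (0.02344 - 0.1513i)|1⟩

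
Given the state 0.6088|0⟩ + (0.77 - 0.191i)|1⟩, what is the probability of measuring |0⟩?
0.3706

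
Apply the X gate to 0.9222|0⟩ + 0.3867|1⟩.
0.3867|0⟩ + 0.9222|1⟩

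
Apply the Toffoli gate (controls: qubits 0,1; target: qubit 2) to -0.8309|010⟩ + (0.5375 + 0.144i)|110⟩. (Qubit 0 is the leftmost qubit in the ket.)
-0.8309|010⟩ + (0.5375 + 0.144i)|111⟩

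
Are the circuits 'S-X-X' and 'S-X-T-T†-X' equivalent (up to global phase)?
Yes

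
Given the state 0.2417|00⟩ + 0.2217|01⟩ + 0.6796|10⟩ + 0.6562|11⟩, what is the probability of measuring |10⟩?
0.4619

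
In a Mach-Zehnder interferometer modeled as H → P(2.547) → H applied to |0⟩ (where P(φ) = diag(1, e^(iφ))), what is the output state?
(0.08581 + 0.2801i)|0⟩ + (0.9142 - 0.2801i)|1⟩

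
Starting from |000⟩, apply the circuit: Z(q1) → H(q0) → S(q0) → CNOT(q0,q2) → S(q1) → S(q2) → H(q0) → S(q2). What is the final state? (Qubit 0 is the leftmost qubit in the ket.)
1/2|000⟩ - (1/2)i|001⟩ + 1/2|100⟩ + (1/2)i|101⟩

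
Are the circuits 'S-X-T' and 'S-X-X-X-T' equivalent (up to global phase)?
Yes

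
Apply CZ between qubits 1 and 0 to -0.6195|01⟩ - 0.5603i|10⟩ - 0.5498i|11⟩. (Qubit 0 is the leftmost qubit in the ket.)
-0.6195|01⟩ - 0.5603i|10⟩ + 0.5498i|11⟩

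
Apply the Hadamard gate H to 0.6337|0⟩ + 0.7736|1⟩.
0.9951|0⟩ - 0.09892|1⟩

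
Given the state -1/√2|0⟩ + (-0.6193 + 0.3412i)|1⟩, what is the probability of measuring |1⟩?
0.4999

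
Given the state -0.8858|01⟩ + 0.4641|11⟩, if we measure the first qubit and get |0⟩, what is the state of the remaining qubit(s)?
-|1⟩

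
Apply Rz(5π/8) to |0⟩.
(0.5556 - 0.8315i)|0⟩

Rz(5π/8) = [[e^(−iθ/2), 0], [0, e^(iθ/2)]] with e^(±iθ/2) = cos(θ/2) ± i·sin(θ/2); θ = 5π/8, cos(θ/2) ≈ 0.55557, sin(θ/2) ≈ 0.83147.
With a = amp(|0⟩) = 1 and b = amp(|1⟩) = 0:
new amp(|0⟩) = (0.55557 - 0.83147i)·a = (0.5556 - 0.8315i)
new amp(|1⟩) = (0.55557 + 0.83147i)·b = 0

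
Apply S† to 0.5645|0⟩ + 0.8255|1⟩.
0.5645|0⟩ - 0.8255i|1⟩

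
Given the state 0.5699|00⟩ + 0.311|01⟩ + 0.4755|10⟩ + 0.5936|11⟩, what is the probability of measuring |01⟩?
0.09672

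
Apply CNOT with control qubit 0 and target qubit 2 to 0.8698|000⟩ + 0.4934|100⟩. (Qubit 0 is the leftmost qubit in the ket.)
0.8698|000⟩ + 0.4934|101⟩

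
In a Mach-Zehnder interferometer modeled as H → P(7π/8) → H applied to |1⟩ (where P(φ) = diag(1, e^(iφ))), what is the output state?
(0.9619 - 0.1913i)|0⟩ + (0.03806 + 0.1913i)|1⟩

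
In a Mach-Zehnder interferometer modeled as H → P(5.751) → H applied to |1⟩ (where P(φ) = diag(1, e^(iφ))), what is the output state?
(0.06915 + 0.2537i)|0⟩ + (0.9309 - 0.2537i)|1⟩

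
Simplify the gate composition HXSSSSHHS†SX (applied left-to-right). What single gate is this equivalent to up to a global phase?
H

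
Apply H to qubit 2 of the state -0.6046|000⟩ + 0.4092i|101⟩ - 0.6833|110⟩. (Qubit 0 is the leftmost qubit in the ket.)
-0.4275|000⟩ - 0.4275|001⟩ + 0.2893i|100⟩ - 0.2893i|101⟩ - 0.4832|110⟩ - 0.4832|111⟩

H on qubit 2 mixes each pair of kets that differ only in qubit 2: amplitudes (a, b) of (|…0…⟩, |…1…⟩) become ((a + b)/√2, (a − b)/√2). Kets absent from the input have amplitude 0.
(|000⟩, |001⟩): (a, b) = (-0.6046, 0) → (-0.4275, -0.4275)
(|100⟩, |101⟩): (a, b) = (0, 0.4092i) → (0.2893i, -0.2893i)
(|110⟩, |111⟩): (a, b) = (-0.6833, 0) → (-0.4832, -0.4832)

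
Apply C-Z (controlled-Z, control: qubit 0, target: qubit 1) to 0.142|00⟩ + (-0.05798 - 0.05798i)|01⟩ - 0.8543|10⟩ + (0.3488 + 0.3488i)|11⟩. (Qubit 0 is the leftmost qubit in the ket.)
0.142|00⟩ + (-0.05798 - 0.05798i)|01⟩ - 0.8543|10⟩ + (-0.3488 - 0.3488i)|11⟩

C-Z leaves the control-|0⟩ kets |00⟩, |01⟩ unchanged and applies Z to qubit 1 on the control-|1⟩ pair (|10⟩, |11⟩).
Z = [[1, 0], [0, -1]].
With a = amp(|10⟩) = -0.8543 and b = amp(|11⟩) = (0.3488 + 0.3488i):
new amp(|10⟩) = (1)·a = -0.8543
new amp(|11⟩) = (-1)·b = (-0.3488 - 0.3488i)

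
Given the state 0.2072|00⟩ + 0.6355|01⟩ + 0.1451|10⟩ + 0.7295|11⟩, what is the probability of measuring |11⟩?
0.5322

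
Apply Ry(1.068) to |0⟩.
0.8608|0⟩ + 0.509|1⟩

Ry(1.068) = [[cos(θ/2), −sin(θ/2)], [sin(θ/2), cos(θ/2)]]; θ = 1.068, cos(θ/2) ≈ 0.860778, sin(θ/2) ≈ 0.508981.
With a = amp(|0⟩) = 1 and b = amp(|1⟩) = 0:
new amp(|0⟩) = (0.860778)·a + (-0.508981)·b = 0.8608
new amp(|1⟩) = (0.508981)·a + (0.860778)·b = 0.509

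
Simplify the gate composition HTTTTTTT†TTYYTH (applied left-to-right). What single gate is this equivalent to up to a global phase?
I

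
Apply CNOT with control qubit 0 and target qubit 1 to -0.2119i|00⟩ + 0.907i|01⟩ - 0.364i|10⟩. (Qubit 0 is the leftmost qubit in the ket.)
-0.2119i|00⟩ + 0.907i|01⟩ - 0.364i|11⟩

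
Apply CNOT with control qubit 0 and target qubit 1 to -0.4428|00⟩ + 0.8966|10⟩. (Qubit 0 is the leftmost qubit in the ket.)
-0.4428|00⟩ + 0.8966|11⟩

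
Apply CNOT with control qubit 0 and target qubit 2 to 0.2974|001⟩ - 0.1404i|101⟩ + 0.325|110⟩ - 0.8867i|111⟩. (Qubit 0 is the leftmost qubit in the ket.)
0.2974|001⟩ - 0.1404i|100⟩ - 0.8867i|110⟩ + 0.325|111⟩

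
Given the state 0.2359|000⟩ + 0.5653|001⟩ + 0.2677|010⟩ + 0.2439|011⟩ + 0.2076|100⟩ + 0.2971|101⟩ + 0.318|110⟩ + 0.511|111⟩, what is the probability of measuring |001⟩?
0.3196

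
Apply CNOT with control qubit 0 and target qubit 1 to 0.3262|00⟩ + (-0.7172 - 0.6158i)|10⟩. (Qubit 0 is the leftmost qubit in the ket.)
0.3262|00⟩ + (-0.7172 - 0.6158i)|11⟩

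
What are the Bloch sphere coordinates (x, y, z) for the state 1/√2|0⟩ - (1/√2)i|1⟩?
(0, -1, 0)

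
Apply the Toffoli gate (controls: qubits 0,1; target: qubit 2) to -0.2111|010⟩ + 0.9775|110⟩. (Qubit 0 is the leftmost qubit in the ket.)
-0.2111|010⟩ + 0.9775|111⟩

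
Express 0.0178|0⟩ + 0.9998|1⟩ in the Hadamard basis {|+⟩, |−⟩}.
0.7196|+⟩ - 0.6944|−⟩

With |ψ⟩ = α|0⟩ + β|1⟩, the Hadamard-basis coefficients are ⟨+|ψ⟩ = (α + β)/√2 and ⟨−|ψ⟩ = (α − β)/√2.
Here α = 0.0178, β = 0.9998: (α + β)/√2 = 0.7196, (α − β)/√2 = -0.6944.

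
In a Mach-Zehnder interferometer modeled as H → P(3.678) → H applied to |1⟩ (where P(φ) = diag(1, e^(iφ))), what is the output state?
(0.9298 + 0.2555i)|0⟩ + (0.07022 - 0.2555i)|1⟩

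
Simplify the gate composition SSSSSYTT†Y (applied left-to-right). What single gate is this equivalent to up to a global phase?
S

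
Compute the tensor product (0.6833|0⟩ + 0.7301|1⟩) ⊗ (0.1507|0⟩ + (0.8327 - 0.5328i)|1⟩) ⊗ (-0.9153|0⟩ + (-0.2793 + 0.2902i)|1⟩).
-0.09425|000⟩ + (-0.02876 + 0.02988i)|001⟩ + (-0.5208 + 0.3332i)|010⟩ + (-0.05327 + 0.2668i)|011⟩ - 0.1007|100⟩ + (-0.03073 + 0.03193i)|101⟩ + (-0.5565 + 0.356i)|110⟩ + (-0.05691 + 0.2851i)|111⟩

amp(|b₁b₂…⟩) = product of the factor amplitudes for bits b₁, b₂, …; only kets whose every factor amplitude is nonzero survive.
|000⟩: (0.6833)(0.1507)(-0.9153) = -0.09425
|001⟩: (0.6833)(0.1507)(-0.2793 + 0.2902i) = (-0.02876 + 0.02988i)
|010⟩: (0.6833)(0.8327 - 0.5328i)(-0.9153) = (-0.5208 + 0.3332i)
|011⟩: (0.6833)(0.8327 - 0.5328i)(-0.2793 + 0.2902i) = (-0.05327 + 0.2668i)
|100⟩: (0.7301)(0.1507)(-0.9153) = -0.1007
|101⟩: (0.7301)(0.1507)(-0.2793 + 0.2902i) = (-0.03073 + 0.03193i)
|110⟩: (0.7301)(0.8327 - 0.5328i)(-0.9153) = (-0.5565 + 0.356i)
|111⟩: (0.7301)(0.8327 - 0.5328i)(-0.2793 + 0.2902i) = (-0.05691 + 0.2851i)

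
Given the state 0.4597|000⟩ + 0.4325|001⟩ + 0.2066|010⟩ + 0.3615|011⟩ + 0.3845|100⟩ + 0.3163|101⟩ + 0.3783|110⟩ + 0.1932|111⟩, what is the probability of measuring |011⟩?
0.1307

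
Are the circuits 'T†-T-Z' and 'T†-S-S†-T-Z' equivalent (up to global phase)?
Yes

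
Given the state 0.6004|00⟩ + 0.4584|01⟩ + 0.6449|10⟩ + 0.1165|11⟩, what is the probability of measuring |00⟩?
0.3605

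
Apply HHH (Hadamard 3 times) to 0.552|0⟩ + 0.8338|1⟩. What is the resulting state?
0.9799|0⟩ - 0.1993|1⟩

H² = I, so H^3 = H: a single Hadamard. With (a, b) = (0.552, 0.8338), H gives ((a + b)/√2, (a − b)/√2) = (0.9799, -0.1993).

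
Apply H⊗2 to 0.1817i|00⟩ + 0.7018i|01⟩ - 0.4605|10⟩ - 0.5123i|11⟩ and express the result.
(-0.2303 + 0.1856i)|00⟩ + (-0.2303 - 0.0039i)|01⟩ + (0.2303 + 0.6979i)|10⟩ + (0.2303 - 0.5162i)|11⟩

H⊗2 gives amp(|y⟩) = (1/2) Σ_x (−1)^(x·y) amp(|x⟩), where x·y is the number of positions in which both x and y have a 1.
|00⟩: (0.1817i + 0.7018i - 0.4605 - 0.5123i)/2 = (-0.2303 + 0.1856i)
|01⟩: (0.1817i - 0.7018i - 0.4605 + 0.5123i)/2 = (-0.2303 - 0.0039i)
|10⟩: (0.1817i + 0.7018i + 0.4605 + 0.5123i)/2 = (0.2303 + 0.6979i)
|11⟩: (0.1817i - 0.7018i + 0.4605 - 0.5123i)/2 = (0.2303 - 0.5162i)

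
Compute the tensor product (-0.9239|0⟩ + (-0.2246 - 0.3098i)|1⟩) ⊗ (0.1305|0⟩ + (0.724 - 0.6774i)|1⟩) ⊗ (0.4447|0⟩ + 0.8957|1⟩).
-0.05362|000⟩ - 0.108|001⟩ + (-0.2975 + 0.2783i)|010⟩ + (-0.5991 + 0.5606i)|011⟩ + (-0.01303 - 0.01798i)|100⟩ + (-0.02625 - 0.03621i)|101⟩ + (-0.1656 - 0.03209i)|110⟩ + (-0.3336 - 0.06463i)|111⟩

amp(|b₁b₂…⟩) = product of the factor amplitudes for bits b₁, b₂, …; only kets whose every factor amplitude is nonzero survive.
|000⟩: (-0.9239)(0.1305)(0.4447) = -0.05362
|001⟩: (-0.9239)(0.1305)(0.8957) = -0.108
|010⟩: (-0.9239)(0.724 - 0.6774i)(0.4447) = (-0.2975 + 0.2783i)
|011⟩: (-0.9239)(0.724 - 0.6774i)(0.8957) = (-0.5991 + 0.5606i)
|100⟩: (-0.2246 - 0.3098i)(0.1305)(0.4447) = (-0.01303 - 0.01798i)
|101⟩: (-0.2246 - 0.3098i)(0.1305)(0.8957) = (-0.02625 - 0.03621i)
|110⟩: (-0.2246 - 0.3098i)(0.724 - 0.6774i)(0.4447) = (-0.1656 - 0.03209i)
|111⟩: (-0.2246 - 0.3098i)(0.724 - 0.6774i)(0.8957) = (-0.3336 - 0.06463i)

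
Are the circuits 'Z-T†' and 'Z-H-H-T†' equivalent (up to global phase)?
Yes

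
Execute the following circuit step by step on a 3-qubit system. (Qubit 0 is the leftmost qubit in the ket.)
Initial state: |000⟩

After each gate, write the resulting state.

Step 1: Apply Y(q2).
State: i|001⟩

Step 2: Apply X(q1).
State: i|011⟩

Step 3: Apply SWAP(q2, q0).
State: i|110⟩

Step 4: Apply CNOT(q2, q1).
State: i|110⟩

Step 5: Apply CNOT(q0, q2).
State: i|111⟩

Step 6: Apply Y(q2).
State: |110⟩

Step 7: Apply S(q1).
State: i|110⟩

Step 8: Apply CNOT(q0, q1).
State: i|100⟩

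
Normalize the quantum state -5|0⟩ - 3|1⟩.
-0.8575|0⟩ - 0.5145|1⟩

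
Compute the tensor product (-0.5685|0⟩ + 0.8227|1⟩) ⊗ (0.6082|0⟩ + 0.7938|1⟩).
-0.3458|00⟩ - 0.4513|01⟩ + 0.5004|10⟩ + 0.6531|11⟩

amp(|b₁b₂…⟩) = product of the factor amplitudes for bits b₁, b₂, …; only kets whose every factor amplitude is nonzero survive.
|00⟩: (-0.5685)(0.6082) = -0.3458
|01⟩: (-0.5685)(0.7938) = -0.4513
|10⟩: (0.8227)(0.6082) = 0.5004
|11⟩: (0.8227)(0.7938) = 0.6531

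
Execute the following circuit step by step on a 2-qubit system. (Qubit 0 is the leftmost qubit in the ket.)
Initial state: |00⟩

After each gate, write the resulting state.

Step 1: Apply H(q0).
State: 1/√2|00⟩ + 1/√2|10⟩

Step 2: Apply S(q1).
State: 1/√2|00⟩ + 1/√2|10⟩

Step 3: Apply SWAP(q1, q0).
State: 1/√2|00⟩ + 1/√2|01⟩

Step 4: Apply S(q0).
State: 1/√2|00⟩ + 1/√2|01⟩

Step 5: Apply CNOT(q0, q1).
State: 1/√2|00⟩ + 1/√2|01⟩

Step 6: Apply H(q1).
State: |00⟩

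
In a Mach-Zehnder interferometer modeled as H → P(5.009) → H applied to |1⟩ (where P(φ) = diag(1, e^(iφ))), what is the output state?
(0.3539 + 0.4782i)|0⟩ + (0.6461 - 0.4782i)|1⟩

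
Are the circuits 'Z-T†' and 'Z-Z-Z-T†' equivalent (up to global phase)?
Yes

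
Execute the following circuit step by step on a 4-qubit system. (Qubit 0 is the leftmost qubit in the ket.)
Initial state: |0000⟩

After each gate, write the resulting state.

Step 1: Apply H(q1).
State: 1/√2|0000⟩ + 1/√2|0100⟩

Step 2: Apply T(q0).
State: 1/√2|0000⟩ + 1/√2|0100⟩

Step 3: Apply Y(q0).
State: (1/√2)i|1000⟩ + (1/√2)i|1100⟩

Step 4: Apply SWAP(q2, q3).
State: (1/√2)i|1000⟩ + (1/√2)i|1100⟩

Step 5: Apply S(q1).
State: (1/√2)i|1000⟩ - 1/√2|1100⟩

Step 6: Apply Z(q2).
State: (1/√2)i|1000⟩ - 1/√2|1100⟩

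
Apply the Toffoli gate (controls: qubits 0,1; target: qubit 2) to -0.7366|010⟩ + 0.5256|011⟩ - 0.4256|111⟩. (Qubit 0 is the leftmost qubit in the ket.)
-0.7366|010⟩ + 0.5256|011⟩ - 0.4256|110⟩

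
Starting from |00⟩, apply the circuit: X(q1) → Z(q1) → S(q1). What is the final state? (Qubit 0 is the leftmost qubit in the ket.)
-i|01⟩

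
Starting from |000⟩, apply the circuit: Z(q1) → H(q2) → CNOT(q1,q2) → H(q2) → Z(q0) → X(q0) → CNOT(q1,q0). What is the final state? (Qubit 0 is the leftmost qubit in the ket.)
|100⟩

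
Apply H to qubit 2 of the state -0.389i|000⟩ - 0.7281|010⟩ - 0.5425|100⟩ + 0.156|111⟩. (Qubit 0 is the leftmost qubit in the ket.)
-0.2751i|000⟩ - 0.2751i|001⟩ - 0.5148|010⟩ - 0.5148|011⟩ - 0.3836|100⟩ - 0.3836|101⟩ + 0.1103|110⟩ - 0.1103|111⟩

H on qubit 2 mixes each pair of kets that differ only in qubit 2: amplitudes (a, b) of (|…0…⟩, |…1…⟩) become ((a + b)/√2, (a − b)/√2). Kets absent from the input have amplitude 0.
(|000⟩, |001⟩): (a, b) = (-0.389i, 0) → (-0.2751i, -0.2751i)
(|010⟩, |011⟩): (a, b) = (-0.7281, 0) → (-0.5148, -0.5148)
(|100⟩, |101⟩): (a, b) = (-0.5425, 0) → (-0.3836, -0.3836)
(|110⟩, |111⟩): (a, b) = (0, 0.156) → (0.1103, -0.1103)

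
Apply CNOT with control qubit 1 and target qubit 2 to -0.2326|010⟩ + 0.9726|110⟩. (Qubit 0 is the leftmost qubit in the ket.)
-0.2326|011⟩ + 0.9726|111⟩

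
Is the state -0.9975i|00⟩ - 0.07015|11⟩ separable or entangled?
Entangled

Writing the state as a|00⟩ + b|01⟩ + c|10⟩ + d|11⟩, it is a product state iff ad − bc = 0.
Here (a, b, c, d) = (-0.9975i, 0, 0, -0.07015): ad − bc = (-0.9975i)(-0.07015) − (0)(0) = 0.06997i ≠ 0, so the state is entangled.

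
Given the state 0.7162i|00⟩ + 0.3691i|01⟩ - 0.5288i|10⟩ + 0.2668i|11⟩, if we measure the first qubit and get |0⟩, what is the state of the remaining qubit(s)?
0.8889i|0⟩ + 0.4581i|1⟩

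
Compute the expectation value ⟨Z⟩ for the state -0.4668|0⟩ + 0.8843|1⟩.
-0.5641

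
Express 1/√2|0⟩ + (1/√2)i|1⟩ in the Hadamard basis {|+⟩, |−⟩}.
(1/2 + (1/2)i)|+⟩ + (1/2 - (1/2)i)|−⟩

With |ψ⟩ = α|0⟩ + β|1⟩, the Hadamard-basis coefficients are ⟨+|ψ⟩ = (α + β)/√2 and ⟨−|ψ⟩ = (α − β)/√2.
Here α = 1/√2, β = (1/√2)i: (α + β)/√2 = (1/2 + (1/2)i), (α − β)/√2 = (1/2 - (1/2)i).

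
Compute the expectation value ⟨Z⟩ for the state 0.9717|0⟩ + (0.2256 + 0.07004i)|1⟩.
0.8884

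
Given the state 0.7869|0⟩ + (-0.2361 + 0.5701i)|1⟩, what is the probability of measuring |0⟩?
0.6192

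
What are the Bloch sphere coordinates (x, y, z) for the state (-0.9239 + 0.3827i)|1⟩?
(0, 0, -1)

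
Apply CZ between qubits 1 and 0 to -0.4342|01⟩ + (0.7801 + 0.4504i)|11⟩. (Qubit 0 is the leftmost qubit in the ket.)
-0.4342|01⟩ + (-0.7801 - 0.4504i)|11⟩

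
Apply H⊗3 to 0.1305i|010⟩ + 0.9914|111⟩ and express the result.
(0.3505 + 0.04614i)|000⟩ + (-0.3505 + 0.04614i)|001⟩ + (-0.3505 - 0.04614i)|010⟩ + (0.3505 - 0.04614i)|011⟩ + (-0.3505 + 0.04614i)|100⟩ + (0.3505 + 0.04614i)|101⟩ + (0.3505 - 0.04614i)|110⟩ + (-0.3505 - 0.04614i)|111⟩

H⊗3 gives amp(|y⟩) = (1/2√2) Σ_x (−1)^(x·y) amp(|x⟩), where x·y is the number of positions in which both x and y have a 1.
|000⟩: (0.1305i + 0.9914)/(2√2) = (0.3505 + 0.04614i)
|001⟩: (0.1305i - 0.9914)/(2√2) = (-0.3505 + 0.04614i)
|010⟩: (-0.1305i - 0.9914)/(2√2) = (-0.3505 - 0.04614i)
|011⟩: (-0.1305i + 0.9914)/(2√2) = (0.3505 - 0.04614i)
|100⟩: (0.1305i - 0.9914)/(2√2) = (-0.3505 + 0.04614i)
|101⟩: (0.1305i + 0.9914)/(2√2) = (0.3505 + 0.04614i)
|110⟩: (-0.1305i + 0.9914)/(2√2) = (0.3505 - 0.04614i)
|111⟩: (-0.1305i - 0.9914)/(2√2) = (-0.3505 - 0.04614i)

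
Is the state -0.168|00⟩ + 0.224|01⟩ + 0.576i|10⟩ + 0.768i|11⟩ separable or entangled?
Entangled

Writing the state as a|00⟩ + b|01⟩ + c|10⟩ + d|11⟩, it is a product state iff ad − bc = 0.
Here (a, b, c, d) = (-0.168, 0.224, 0.576i, 0.768i): ad − bc = (-0.168)(0.768i) − (0.224)(0.576i) = -0.258i ≠ 0, so the state is entangled.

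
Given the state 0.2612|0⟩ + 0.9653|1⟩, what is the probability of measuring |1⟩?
0.9318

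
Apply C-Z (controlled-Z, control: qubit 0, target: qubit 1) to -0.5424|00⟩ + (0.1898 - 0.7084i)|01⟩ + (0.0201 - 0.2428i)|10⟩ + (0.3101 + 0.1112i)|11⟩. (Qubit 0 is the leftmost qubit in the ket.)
-0.5424|00⟩ + (0.1898 - 0.7084i)|01⟩ + (0.0201 - 0.2428i)|10⟩ + (-0.3101 - 0.1112i)|11⟩

C-Z leaves the control-|0⟩ kets |00⟩, |01⟩ unchanged and applies Z to qubit 1 on the control-|1⟩ pair (|10⟩, |11⟩).
Z = [[1, 0], [0, -1]].
With a = amp(|10⟩) = (0.0201 - 0.2428i) and b = amp(|11⟩) = (0.3101 + 0.1112i):
new amp(|10⟩) = (1)·a = (0.0201 - 0.2428i)
new amp(|11⟩) = (-1)·b = (-0.3101 - 0.1112i)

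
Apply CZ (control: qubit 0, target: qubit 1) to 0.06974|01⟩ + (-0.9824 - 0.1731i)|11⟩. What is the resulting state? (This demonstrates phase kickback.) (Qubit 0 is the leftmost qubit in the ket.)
0.06974|01⟩ + (0.9824 + 0.1731i)|11⟩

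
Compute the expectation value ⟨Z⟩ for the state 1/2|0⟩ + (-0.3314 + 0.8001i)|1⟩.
-0.5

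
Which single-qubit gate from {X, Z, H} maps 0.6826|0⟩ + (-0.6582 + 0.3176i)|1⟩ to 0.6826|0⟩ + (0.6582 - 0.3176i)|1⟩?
Z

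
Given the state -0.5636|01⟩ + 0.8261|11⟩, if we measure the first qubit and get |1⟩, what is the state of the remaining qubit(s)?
|1⟩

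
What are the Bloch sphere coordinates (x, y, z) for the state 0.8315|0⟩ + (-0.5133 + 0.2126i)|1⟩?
(-0.8536, 0.3536, 0.3827)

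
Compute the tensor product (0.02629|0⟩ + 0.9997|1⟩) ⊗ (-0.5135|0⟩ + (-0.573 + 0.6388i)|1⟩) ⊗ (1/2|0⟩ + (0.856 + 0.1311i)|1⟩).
-0.00675|000⟩ + (-0.01156 - 0.00177i)|001⟩ + (-0.007532 + 0.008397i)|010⟩ + (-0.0151 + 0.0124i)|011⟩ - 0.2567|100⟩ + (-0.4394 - 0.0673i)|101⟩ + (-0.2864 + 0.3193i)|110⟩ + (-0.5741 + 0.4716i)|111⟩

amp(|b₁b₂…⟩) = product of the factor amplitudes for bits b₁, b₂, …; only kets whose every factor amplitude is nonzero survive.
|000⟩: (0.02629)(-0.5135)(1/2) = -0.00675
|001⟩: (0.02629)(-0.5135)(0.856 + 0.1311i) = (-0.01156 - 0.00177i)
|010⟩: (0.02629)(-0.573 + 0.6388i)(1/2) = (-0.007532 + 0.008397i)
|011⟩: (0.02629)(-0.573 + 0.6388i)(0.856 + 0.1311i) = (-0.0151 + 0.0124i)
|100⟩: (0.9997)(-0.5135)(1/2) = -0.2567
|101⟩: (0.9997)(-0.5135)(0.856 + 0.1311i) = (-0.4394 - 0.0673i)
|110⟩: (0.9997)(-0.573 + 0.6388i)(1/2) = (-0.2864 + 0.3193i)
|111⟩: (0.9997)(-0.573 + 0.6388i)(0.856 + 0.1311i) = (-0.5741 + 0.4716i)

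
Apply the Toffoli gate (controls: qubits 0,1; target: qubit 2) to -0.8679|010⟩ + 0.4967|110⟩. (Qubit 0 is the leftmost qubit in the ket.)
-0.8679|010⟩ + 0.4967|111⟩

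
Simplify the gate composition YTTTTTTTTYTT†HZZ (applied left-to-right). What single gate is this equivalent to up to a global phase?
H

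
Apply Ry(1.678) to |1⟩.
-0.744|0⟩ + 0.6682|1⟩

Ry(1.678) = [[cos(θ/2), −sin(θ/2)], [sin(θ/2), cos(θ/2)]]; θ = 1.678, cos(θ/2) ≈ 0.668207, sin(θ/2) ≈ 0.743975.
With a = amp(|0⟩) = 0 and b = amp(|1⟩) = 1:
new amp(|0⟩) = (0.668207)·a + (-0.743975)·b = -0.744
new amp(|1⟩) = (0.743975)·a + (0.668207)·b = 0.6682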